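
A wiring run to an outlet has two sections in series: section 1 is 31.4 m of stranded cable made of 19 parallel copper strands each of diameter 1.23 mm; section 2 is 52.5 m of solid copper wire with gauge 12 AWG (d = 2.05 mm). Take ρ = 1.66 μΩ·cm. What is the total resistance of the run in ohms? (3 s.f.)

ρ = 1.66 μΩ·cm = 1.66×10^-8 Ω·m
Section 1: A_strand = π(6.1500e-04)² = 1.188e-06 m²; R₁ = ρL/(N·A_s) = (1.66×10^-8)(31.4)/(19×1.188e-06) = 0.02309 Ω
Section 2: A = π(2.05/2 mm)² = π(1.0250e-03 m)² = 3.301e-06 m²
R₂ = (1.66×10^-8)(52.5)/(3.301e-06) = 0.264 Ω
R = R₁ + R₂ = 0.287 Ω

0.287 Ω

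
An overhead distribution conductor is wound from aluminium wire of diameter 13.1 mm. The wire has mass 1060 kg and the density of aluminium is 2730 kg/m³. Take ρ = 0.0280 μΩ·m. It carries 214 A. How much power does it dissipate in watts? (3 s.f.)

27400 W

ρ = 0.0280 μΩ·m = 2.80×10^-8 Ω·m
A = π(d/2)² = π(6.5500e-03 m)² = 1.3478e-04 m²
L = m/(density·A) = 1060/(2730×1.3478e-04) = 2881 m
R = ρL/A = (2.80×10^-8)(2881)/(1.3478e-04) = 0.5985 Ω
P = I²R = (214)² × 0.5985 = 27400 W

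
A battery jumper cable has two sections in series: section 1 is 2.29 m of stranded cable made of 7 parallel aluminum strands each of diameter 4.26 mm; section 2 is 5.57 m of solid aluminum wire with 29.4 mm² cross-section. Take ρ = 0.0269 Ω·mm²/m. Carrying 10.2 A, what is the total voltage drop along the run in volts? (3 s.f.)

ρ = 0.0269 Ω·mm²/m = 2.69×10^-8 Ω·m
Section 1: A_strand = π(2.1300e-03)² = 1.425e-05 m²; R₁ = ρL/(N·A_s) = (2.69×10^-8)(2.29)/(7×1.425e-05) = 6.174×10^-4 Ω
Section 2: A = 29.4 mm² = 2.940e-05 m²
R₂ = (2.69×10^-8)(5.57)/(2.940e-05) = 0.005096 Ω
R = R₁ + R₂ = 0.005714 Ω
V = IR = 10.2 × 0.005714 = 0.0583 V

0.0583 V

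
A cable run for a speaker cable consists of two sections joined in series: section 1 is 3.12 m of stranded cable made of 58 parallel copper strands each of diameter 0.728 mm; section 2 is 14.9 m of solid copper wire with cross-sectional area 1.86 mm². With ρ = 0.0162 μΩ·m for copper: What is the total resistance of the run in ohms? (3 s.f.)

0.132 Ω

ρ = 0.0162 μΩ·m = 1.62×10^-8 Ω·m
Section 1: A_strand = π(3.6400e-04)² = 4.162e-07 m²; R₁ = ρL/(N·A_s) = (1.62×10^-8)(3.12)/(58×4.162e-07) = 0.002094 Ω
Section 2: A = 1.86 mm² = 1.860e-06 m²
R₂ = (1.62×10^-8)(14.9)/(1.860e-06) = 0.1298 Ω
R = R₁ + R₂ = 0.132 Ω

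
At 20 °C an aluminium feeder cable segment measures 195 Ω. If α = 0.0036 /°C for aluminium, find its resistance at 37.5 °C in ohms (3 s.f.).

207 Ω

ΔT = 37.5 − 20 = 17.5 °C
R = R₀(1 + αΔT) = 195 × (1 + 0.0036×17.5) = 195 × 1.063 = 207 Ω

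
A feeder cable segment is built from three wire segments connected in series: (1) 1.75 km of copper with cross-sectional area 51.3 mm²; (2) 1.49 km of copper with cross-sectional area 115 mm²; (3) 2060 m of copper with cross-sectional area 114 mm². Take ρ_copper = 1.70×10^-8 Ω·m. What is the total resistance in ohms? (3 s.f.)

1.11 Ω

Seg 1: A = 51.3 mm² = 5.130e-05 m²
R_1 = (1.70×10^-8)(1750)/(5.130e-05) = 0.5799 Ω
Seg 2: A = 115 mm² = 1.150e-04 m²
R_2 = (1.70×10^-8)(1490)/(1.150e-04) = 0.2203 Ω
Seg 3: A = 114 mm² = 1.140e-04 m²
R_3 = (1.70×10^-8)(2060)/(1.140e-04) = 0.3072 Ω
R_total = R_1 + R_2 + R_3 = 1.11 Ω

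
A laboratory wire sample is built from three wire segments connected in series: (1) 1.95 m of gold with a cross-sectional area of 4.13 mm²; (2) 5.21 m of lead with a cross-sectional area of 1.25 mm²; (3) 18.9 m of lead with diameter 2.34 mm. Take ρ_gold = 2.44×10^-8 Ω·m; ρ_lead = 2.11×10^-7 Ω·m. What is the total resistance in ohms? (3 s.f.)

1.82 Ω

Seg 1: A = 4.13 mm² = 4.130e-06 m²
R_1 = (2.44×10^-8)(1.95)/(4.130e-06) = 0.01152 Ω
Seg 2: A = 1.25 mm² = 1.250e-06 m²
R_2 = (2.11×10^-7)(5.21)/(1.250e-06) = 0.8794 Ω
Seg 3: A = π(d/2)² = π(1.1700e-03 m)² = 4.301e-06 m²
R_3 = (2.11×10^-7)(18.9)/(4.301e-06) = 0.9273 Ω
R_total = R_1 + R_2 + R_3 = 1.82 Ω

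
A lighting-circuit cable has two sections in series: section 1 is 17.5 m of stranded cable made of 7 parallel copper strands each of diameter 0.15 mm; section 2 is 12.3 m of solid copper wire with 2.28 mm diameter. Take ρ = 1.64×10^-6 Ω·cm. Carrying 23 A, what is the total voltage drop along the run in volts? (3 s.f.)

54.5 V

ρ = 1.64×10^-6 Ω·cm = 1.64×10^-8 Ω·m
Section 1: A_strand = π(7.5000e-05)² = 1.767e-08 m²; R₁ = ρL/(N·A_s) = (1.64×10^-8)(17.5)/(7×1.767e-08) = 2.32 Ω
Section 2: A = π(d/2)² = π(1.1400e-03 m)² = 4.083e-06 m²
R₂ = (1.64×10^-8)(12.3)/(4.083e-06) = 0.04941 Ω
R = R₁ + R₂ = 2.37 Ω
V = IR = 23 × 2.37 = 54.5 V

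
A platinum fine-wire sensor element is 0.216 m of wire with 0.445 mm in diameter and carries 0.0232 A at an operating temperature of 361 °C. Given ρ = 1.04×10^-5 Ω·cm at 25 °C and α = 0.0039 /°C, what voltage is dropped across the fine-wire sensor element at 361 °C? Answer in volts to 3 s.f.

0.00774 V

ρ = 1.04×10^-5 Ω·cm = 1.04×10^-7 Ω·m
A = π(d/2)² = π(2.2250e-04 m)² = 1.555e-07 m²
R₍25₎ = ρL/A = (1.04×10^-7)(0.216)/(1.555e-07) = 0.1444 Ω
R₍361₎ = R₍25₎(1 + αΔT) = 0.1444 × (1 + 0.0039×336) = 0.3337 Ω
V = IR = 0.0232 × 0.3337 = 0.00774 V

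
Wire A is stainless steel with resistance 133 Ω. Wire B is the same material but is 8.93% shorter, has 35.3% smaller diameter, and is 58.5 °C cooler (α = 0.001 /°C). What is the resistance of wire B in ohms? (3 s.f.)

272 Ω

R ∝ ρL/d² with ρ ∝ (1+αΔT), so R_B/R_A = (1 − 8.93/100) × (1 − 35.3/100)⁻² × (1 − 0.001×58.5)
= 0.9107 × 2.389 × 0.9415 = 2.048
R_B = 2.048 × 133 = 272 Ω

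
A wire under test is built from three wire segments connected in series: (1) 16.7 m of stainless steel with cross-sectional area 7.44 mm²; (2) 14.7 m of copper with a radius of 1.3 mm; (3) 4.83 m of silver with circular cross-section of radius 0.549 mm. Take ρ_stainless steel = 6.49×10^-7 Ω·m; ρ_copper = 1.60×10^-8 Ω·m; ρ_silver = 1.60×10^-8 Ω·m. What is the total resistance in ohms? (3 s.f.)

Seg 1: A = 7.44 mm² = 7.440e-06 m²
R_1 = (6.49×10^-7)(16.7)/(7.440e-06) = 1.457 Ω
Seg 2: A = πr² = π(1.3000e-03 m)² = 5.309e-06 m²
R_2 = (1.60×10^-8)(14.7)/(5.309e-06) = 0.0443 Ω
Seg 3: A = πr² = π(5.4900e-04 m)² = 9.469e-07 m²
R_3 = (1.60×10^-8)(4.83)/(9.469e-07) = 0.08162 Ω
R_total = R_1 + R_2 + R_3 = 1.58 Ω

1.58 Ω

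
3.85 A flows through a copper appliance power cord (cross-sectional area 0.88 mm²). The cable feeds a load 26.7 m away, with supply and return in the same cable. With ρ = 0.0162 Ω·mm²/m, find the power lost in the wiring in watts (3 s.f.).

14.6 W

ρ = 0.0162 Ω·mm²/m = 1.62×10^-8 Ω·m
A = 0.88 mm² = 8.800e-07 m²
Total conductor length (both ways) L = 2 × 26.7 = 53.4 m
R = ρL/A = (1.62×10^-8)(53.4)/(8.800e-07) = 0.983 Ω
P = I²R = (3.85)² × 0.983 = 14.6 W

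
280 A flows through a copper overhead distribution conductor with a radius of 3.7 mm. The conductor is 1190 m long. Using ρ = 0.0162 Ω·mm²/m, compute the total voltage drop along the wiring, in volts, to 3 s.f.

126 V

ρ = 0.0162 Ω·mm²/m = 1.62×10^-8 Ω·m
A = πr² = π(3.7000e-03 m)² = 4.301e-05 m²
R = ρL/A = (1.62×10^-8)(1190)/(4.301e-05) = 0.4482 Ω
V = IR = 280 × 0.4482 = 126 V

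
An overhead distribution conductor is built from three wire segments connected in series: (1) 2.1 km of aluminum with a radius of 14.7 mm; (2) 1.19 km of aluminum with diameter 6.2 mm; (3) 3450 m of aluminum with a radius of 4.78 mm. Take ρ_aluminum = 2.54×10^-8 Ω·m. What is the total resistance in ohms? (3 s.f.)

Seg 1: A = πr² = π(1.4700e-02 m)² = 6.789e-04 m²
R_1 = (2.54×10^-8)(2100)/(6.789e-04) = 0.07857 Ω
Seg 2: A = π(d/2)² = π(3.1000e-03 m)² = 3.019e-05 m²
R_2 = (2.54×10^-8)(1190)/(3.019e-05) = 1.001 Ω
Seg 3: A = πr² = π(4.7800e-03 m)² = 7.178e-05 m²
R_3 = (2.54×10^-8)(3450)/(7.178e-05) = 1.221 Ω
R_total = R_1 + R_2 + R_3 = 2.30 Ω

2.30 Ω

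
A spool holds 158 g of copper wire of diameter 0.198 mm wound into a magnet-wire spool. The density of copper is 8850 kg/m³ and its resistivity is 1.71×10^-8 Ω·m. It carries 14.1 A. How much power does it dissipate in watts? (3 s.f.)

A = π(d/2)² = π(9.9000e-05 m)² = 3.0791e-08 m²
L = m/(density·A) = 0.158/(8850×3.0791e-08) = 579.8 m
R = ρL/A = (1.71×10^-8)(579.8)/(3.0791e-08) = 322 Ω
P = I²R = (14.1)² × 322 = 64000 W

64000 W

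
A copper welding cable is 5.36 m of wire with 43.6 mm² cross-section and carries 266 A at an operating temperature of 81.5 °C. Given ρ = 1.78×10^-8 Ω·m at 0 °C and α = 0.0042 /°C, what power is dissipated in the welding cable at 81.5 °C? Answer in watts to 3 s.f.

208 W

A = 43.6 mm² = 4.360e-05 m²
R₍0₎ = ρL/A = (1.78×10^-8)(5.36)/(4.360e-05) = 0.002188 Ω
R₍81.5₎ = R₍0₎(1 + αΔT) = 0.002188 × (1 + 0.0042×81.5) = 0.002937 Ω
P = I²R = (266)² × 0.002937 = 208 W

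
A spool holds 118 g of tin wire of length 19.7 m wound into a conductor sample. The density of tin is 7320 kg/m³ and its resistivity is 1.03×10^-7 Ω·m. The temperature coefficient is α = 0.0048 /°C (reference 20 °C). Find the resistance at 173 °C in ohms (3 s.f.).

4.30 Ω

A = m/(density·L) = 0.118/(7320×19.7) = 8.1829e-07 m²
R = ρL/A = (1.03×10^-7)(19.7)/(8.1829e-07) = 2.48 Ω
R(173 °C) = 2.48 × (1 + 0.0048×153) = 4.30 Ω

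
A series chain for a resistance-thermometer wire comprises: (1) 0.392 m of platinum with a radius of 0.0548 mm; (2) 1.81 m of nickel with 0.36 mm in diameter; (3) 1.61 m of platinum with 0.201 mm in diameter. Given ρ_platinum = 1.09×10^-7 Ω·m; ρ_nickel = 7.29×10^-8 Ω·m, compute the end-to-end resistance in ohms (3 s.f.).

Seg 1: A = πr² = π(5.4800e-05 m)² = 9.434e-09 m²
R_1 = (1.09×10^-7)(0.392)/(9.434e-09) = 4.529 Ω
Seg 2: A = π(d/2)² = π(1.8000e-04 m)² = 1.018e-07 m²
R_2 = (7.29×10^-8)(1.81)/(1.018e-07) = 1.296 Ω
Seg 3: A = π(d/2)² = π(1.0050e-04 m)² = 3.173e-08 m²
R_3 = (1.09×10^-7)(1.61)/(3.173e-08) = 5.531 Ω
R_total = R_1 + R_2 + R_3 = 11.4 Ω

11.4 Ω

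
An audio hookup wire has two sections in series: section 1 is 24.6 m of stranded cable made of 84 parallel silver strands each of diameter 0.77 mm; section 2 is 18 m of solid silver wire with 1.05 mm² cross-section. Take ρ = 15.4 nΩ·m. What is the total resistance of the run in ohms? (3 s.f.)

ρ = 15.4 nΩ·m = 1.54×10^-8 Ω·m
Section 1: A_strand = π(3.8500e-04)² = 4.657e-07 m²; R₁ = ρL/(N·A_s) = (1.54×10^-8)(24.6)/(84×4.657e-07) = 0.009685 Ω
Section 2: A = 1.05 mm² = 1.050e-06 m²
R₂ = (1.54×10^-8)(18)/(1.050e-06) = 0.264 Ω
R = R₁ + R₂ = 0.274 Ω

0.274 Ω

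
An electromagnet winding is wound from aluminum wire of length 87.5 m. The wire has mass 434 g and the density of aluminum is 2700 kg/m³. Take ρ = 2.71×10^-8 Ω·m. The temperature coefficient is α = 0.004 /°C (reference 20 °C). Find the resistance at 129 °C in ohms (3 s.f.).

1.85 Ω

A = m/(density·L) = 0.434/(2700×87.5) = 1.8370e-06 m²
R = ρL/A = (2.71×10^-8)(87.5)/(1.8370e-06) = 1.291 Ω
R(129 °C) = 1.291 × (1 + 0.004×109) = 1.85 Ω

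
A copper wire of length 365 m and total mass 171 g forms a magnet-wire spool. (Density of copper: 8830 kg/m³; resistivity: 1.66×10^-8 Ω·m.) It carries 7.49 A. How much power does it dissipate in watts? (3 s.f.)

6410 W

A = m/(density·L) = 0.171/(8830×365) = 5.3057e-08 m²
R = ρL/A = (1.66×10^-8)(365)/(5.3057e-08) = 114.2 Ω
P = I²R = (7.49)² × 114.2 = 6410 W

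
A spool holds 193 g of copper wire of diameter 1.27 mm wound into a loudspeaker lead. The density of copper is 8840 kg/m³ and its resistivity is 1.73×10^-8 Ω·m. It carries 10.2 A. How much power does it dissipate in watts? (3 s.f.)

24.5 W

A = π(d/2)² = π(6.3500e-04 m)² = 1.2668e-06 m²
L = m/(density·A) = 0.193/(8840×1.2668e-06) = 17.23 m
R = ρL/A = (1.73×10^-8)(17.23)/(1.2668e-06) = 0.2354 Ω
P = I²R = (10.2)² × 0.2354 = 24.5 W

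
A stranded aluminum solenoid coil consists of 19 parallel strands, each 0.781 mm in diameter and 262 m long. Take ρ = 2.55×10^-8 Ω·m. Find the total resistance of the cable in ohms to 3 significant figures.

0.734 Ω

A_strand = π(3.9050e-04 m)² = 4.791e-07 m²
R_strand = ρL/A = (2.55×10^-8)(262)/(4.791e-07) = 13.95 Ω
R_total = R_strand/N = 13.95/19 = 0.734 Ω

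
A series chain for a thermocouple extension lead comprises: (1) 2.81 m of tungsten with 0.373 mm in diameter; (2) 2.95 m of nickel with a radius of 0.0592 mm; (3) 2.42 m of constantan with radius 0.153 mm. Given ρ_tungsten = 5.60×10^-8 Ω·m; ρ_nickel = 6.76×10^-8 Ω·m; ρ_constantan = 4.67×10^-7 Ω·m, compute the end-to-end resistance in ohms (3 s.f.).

Seg 1: A = π(d/2)² = π(1.8650e-04 m)² = 1.093e-07 m²
R_1 = (5.60×10^-8)(2.81)/(1.093e-07) = 1.44 Ω
Seg 2: A = πr² = π(5.9200e-05 m)² = 1.101e-08 m²
R_2 = (6.76×10^-8)(2.95)/(1.101e-08) = 18.11 Ω
Seg 3: A = πr² = π(1.5300e-04 m)² = 7.354e-08 m²
R_3 = (4.67×10^-7)(2.42)/(7.354e-08) = 15.37 Ω
R_total = R_1 + R_2 + R_3 = 34.9 Ω

34.9 Ω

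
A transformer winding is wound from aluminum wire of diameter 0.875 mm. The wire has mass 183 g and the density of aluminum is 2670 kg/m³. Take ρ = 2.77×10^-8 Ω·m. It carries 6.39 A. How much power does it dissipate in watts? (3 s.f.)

A = π(d/2)² = π(4.3750e-04 m)² = 6.0132e-07 m²
L = m/(density·A) = 0.183/(2670×6.0132e-07) = 114 m
R = ρL/A = (2.77×10^-8)(114)/(6.0132e-07) = 5.251 Ω
P = I²R = (6.39)² × 5.251 = 214 W

214 W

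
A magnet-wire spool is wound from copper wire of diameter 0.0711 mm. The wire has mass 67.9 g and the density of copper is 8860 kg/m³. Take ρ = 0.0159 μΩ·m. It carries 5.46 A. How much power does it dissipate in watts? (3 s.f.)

ρ = 0.0159 μΩ·m = 1.59×10^-8 Ω·m
A = π(d/2)² = π(3.5550e-05 m)² = 3.9704e-09 m²
L = m/(density·A) = 0.0679/(8860×3.9704e-09) = 1930 m
R = ρL/A = (1.59×10^-8)(1930)/(3.9704e-09) = 7730 Ω
P = I²R = (5.46)² × 7730 = 2.30×10^5 W

2.30×10^5 W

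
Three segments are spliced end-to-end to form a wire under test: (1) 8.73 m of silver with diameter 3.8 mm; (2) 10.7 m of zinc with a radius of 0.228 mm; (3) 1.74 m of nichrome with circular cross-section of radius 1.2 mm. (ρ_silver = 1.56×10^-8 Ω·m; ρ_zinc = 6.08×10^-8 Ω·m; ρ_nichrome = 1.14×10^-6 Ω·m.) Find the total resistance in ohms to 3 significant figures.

Seg 1: A = π(d/2)² = π(1.9000e-03 m)² = 1.134e-05 m²
R_1 = (1.56×10^-8)(8.73)/(1.134e-05) = 0.01201 Ω
Seg 2: A = πr² = π(2.2800e-04 m)² = 1.633e-07 m²
R_2 = (6.08×10^-8)(10.7)/(1.633e-07) = 3.984 Ω
Seg 3: A = πr² = π(1.2000e-03 m)² = 4.524e-06 m²
R_3 = (1.14×10^-6)(1.74)/(4.524e-06) = 0.4385 Ω
R_total = R_1 + R_2 + R_3 = 4.43 Ω

4.43 Ω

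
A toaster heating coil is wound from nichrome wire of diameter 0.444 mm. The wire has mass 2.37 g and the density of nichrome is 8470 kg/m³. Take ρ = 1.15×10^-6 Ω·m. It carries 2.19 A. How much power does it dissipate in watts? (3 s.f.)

A = π(d/2)² = π(2.2200e-04 m)² = 1.5483e-07 m²
L = m/(density·A) = 0.00237/(8470×1.5483e-07) = 1.807 m
R = ρL/A = (1.15×10^-6)(1.807)/(1.5483e-07) = 13.42 Ω
P = I²R = (2.19)² × 13.42 = 64.4 W

64.4 W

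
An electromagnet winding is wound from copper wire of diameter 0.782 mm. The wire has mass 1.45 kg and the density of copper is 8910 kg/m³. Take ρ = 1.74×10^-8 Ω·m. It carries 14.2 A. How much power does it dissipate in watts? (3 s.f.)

A = π(d/2)² = π(3.9100e-04 m)² = 4.8029e-07 m²
L = m/(density·A) = 1.45/(8910×4.8029e-07) = 338.8 m
R = ρL/A = (1.74×10^-8)(338.8)/(4.8029e-07) = 12.28 Ω
P = I²R = (14.2)² × 12.28 = 2480 W

2480 W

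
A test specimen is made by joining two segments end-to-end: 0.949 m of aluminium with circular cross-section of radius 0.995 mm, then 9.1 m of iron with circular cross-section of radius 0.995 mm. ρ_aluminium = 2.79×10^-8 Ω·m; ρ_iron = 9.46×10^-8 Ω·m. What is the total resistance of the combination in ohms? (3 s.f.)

0.285 Ω

Segment 1: A = πr² = π(9.9500e-04 m)² = 3.110e-06 m²
R₁ = ρL/A = (2.79×10^-8)(0.949)/(3.110e-06) = 0.008513 Ω
R₂ = (9.46×10^-8)(9.1)/(3.110e-06) = 0.2768 Ω
R = R₁ + R₂ = 0.285 Ω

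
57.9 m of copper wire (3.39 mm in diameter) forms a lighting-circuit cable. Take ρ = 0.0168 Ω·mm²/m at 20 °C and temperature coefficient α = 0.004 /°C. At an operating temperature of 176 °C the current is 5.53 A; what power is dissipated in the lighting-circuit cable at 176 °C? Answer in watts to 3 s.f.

ρ = 0.0168 Ω·mm²/m = 1.68×10^-8 Ω·m
A = π(d/2)² = π(1.6950e-03 m)² = 9.026e-06 m²
R₍20₎ = ρL/A = (1.68×10^-8)(57.9)/(9.026e-06) = 0.1078 Ω
R₍176₎ = R₍20₎(1 + αΔT) = 0.1078 × (1 + 0.004×156) = 0.175 Ω
P = I²R = (5.53)² × 0.175 = 5.35 W

5.35 W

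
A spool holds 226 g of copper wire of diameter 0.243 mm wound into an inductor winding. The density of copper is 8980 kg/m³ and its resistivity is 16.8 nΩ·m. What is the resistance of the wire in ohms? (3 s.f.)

ρ = 16.8 nΩ·m = 1.68×10^-8 Ω·m
A = π(d/2)² = π(1.2150e-04 m)² = 4.6377e-08 m²
L = m/(density·A) = 0.226/(8980×4.6377e-08) = 542.7 m
R = ρL/A = (1.68×10^-8)(542.7)/(4.6377e-08) = 197 Ω

197 Ω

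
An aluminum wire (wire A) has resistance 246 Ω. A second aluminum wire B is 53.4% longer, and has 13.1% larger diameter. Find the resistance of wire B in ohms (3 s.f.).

R ∝ L/d², so R_B/R_A = (1 + 53.4/100) × (1 + 13.1/100)⁻²
= 1.534 × 0.7818 = 1.199
R_B = 1.199 × 246 = 295 Ω

295 Ω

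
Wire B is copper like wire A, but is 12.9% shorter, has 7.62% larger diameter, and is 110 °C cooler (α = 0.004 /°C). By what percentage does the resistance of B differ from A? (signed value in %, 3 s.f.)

-57.9%

R ∝ ρL/d² with ρ ∝ (1+αΔT), so R_B/R_A = (1 − 12.9/100) × (1 + 7.62/100)⁻² × (1 − 0.004×110)
= 0.871 × 0.8634 × 0.56 = 0.4211
(R_B − R_A)/R_A = 0.4211 − 1 = -57.9%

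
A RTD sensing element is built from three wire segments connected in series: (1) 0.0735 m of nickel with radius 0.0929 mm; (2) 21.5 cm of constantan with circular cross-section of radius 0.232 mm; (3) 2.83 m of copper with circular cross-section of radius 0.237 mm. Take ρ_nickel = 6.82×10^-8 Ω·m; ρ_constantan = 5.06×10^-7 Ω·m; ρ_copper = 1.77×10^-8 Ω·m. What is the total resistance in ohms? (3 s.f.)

Seg 1: A = πr² = π(9.2900e-05 m)² = 2.711e-08 m²
R_1 = (6.82×10^-8)(0.0735)/(2.711e-08) = 0.1849 Ω
Seg 2: A = πr² = π(2.3200e-04 m)² = 1.691e-07 m²
R_2 = (5.06×10^-7)(0.215)/(1.691e-07) = 0.6434 Ω
Seg 3: A = πr² = π(2.3700e-04 m)² = 1.765e-07 m²
R_3 = (1.77×10^-8)(2.83)/(1.765e-07) = 0.2839 Ω
R_total = R_1 + R_2 + R_3 = 1.11 Ω

1.11 Ω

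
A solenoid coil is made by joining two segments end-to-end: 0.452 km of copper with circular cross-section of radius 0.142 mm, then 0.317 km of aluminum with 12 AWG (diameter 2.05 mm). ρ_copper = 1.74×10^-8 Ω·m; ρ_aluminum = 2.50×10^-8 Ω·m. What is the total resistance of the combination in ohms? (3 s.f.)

127 Ω

Segment 1: A = πr² = π(1.4200e-04 m)² = 6.335e-08 m²
R₁ = ρL/A = (1.74×10^-8)(452)/(6.335e-08) = 124.2 Ω
Segment 2: A = π(2.05/2 mm)² = π(1.0250e-03 m)² = 3.301e-06 m²
R₂ = (2.50×10^-8)(317)/(3.301e-06) = 2.401 Ω
R = R₁ + R₂ = 127 Ω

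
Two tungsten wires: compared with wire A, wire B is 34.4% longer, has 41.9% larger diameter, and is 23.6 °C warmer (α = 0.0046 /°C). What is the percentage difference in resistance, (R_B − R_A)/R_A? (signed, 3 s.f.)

-26.0%

R ∝ ρL/d² with ρ ∝ (1+αΔT), so R_B/R_A = (1 + 34.4/100) × (1 + 41.9/100)⁻² × (1 + 0.0046×23.6)
= 1.344 × 0.4966 × 1.109 = 0.7399
(R_B − R_A)/R_A = 0.7399 − 1 = -26.0%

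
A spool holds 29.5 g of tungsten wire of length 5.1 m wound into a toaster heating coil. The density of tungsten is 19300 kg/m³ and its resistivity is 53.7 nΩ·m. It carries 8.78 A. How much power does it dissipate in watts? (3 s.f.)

ρ = 53.7 nΩ·m = 5.37×10^-8 Ω·m
A = m/(density·L) = 0.0295/(19300×5.1) = 2.9971e-07 m²
R = ρL/A = (5.37×10^-8)(5.1)/(2.9971e-07) = 0.9138 Ω
P = I²R = (8.78)² × 0.9138 = 70.4 W

70.4 W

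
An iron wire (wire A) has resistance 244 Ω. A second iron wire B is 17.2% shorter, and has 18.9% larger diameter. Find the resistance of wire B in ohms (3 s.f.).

R ∝ L/d², so R_B/R_A = (1 − 17.2/100) × (1 + 18.9/100)⁻²
= 0.828 × 0.7074 = 0.5857
R_B = 0.5857 × 244 = 143 Ω

143 Ω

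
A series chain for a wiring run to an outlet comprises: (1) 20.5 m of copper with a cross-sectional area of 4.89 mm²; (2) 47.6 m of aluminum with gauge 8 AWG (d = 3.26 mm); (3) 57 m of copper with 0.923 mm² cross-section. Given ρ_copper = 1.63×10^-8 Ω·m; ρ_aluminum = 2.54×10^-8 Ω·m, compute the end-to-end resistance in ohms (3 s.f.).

Seg 1: A = 4.89 mm² = 4.890e-06 m²
R_1 = (1.63×10^-8)(20.5)/(4.890e-06) = 0.06833 Ω
Seg 2: A = π(3.26/2 mm)² = π(1.6300e-03 m)² = 8.347e-06 m²
R_2 = (2.54×10^-8)(47.6)/(8.347e-06) = 0.1448 Ω
Seg 3: A = 0.923 mm² = 9.230e-07 m²
R_3 = (1.63×10^-8)(57)/(9.230e-07) = 1.007 Ω
R_total = R_1 + R_2 + R_3 = 1.22 Ω

1.22 Ω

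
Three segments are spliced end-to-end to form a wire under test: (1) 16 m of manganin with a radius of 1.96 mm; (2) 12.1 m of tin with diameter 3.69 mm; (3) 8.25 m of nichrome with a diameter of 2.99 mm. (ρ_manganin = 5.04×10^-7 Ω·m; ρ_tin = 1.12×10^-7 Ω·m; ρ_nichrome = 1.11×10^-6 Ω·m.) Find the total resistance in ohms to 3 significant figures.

Seg 1: A = πr² = π(1.9600e-03 m)² = 1.207e-05 m²
R_1 = (5.04×10^-7)(16)/(1.207e-05) = 0.6682 Ω
Seg 2: A = π(d/2)² = π(1.8450e-03 m)² = 1.069e-05 m²
R_2 = (1.12×10^-7)(12.1)/(1.069e-05) = 0.1267 Ω
Seg 3: A = π(d/2)² = π(1.4950e-03 m)² = 7.022e-06 m²
R_3 = (1.11×10^-6)(8.25)/(7.022e-06) = 1.304 Ω
R_total = R_1 + R_2 + R_3 = 2.10 Ω

2.10 Ω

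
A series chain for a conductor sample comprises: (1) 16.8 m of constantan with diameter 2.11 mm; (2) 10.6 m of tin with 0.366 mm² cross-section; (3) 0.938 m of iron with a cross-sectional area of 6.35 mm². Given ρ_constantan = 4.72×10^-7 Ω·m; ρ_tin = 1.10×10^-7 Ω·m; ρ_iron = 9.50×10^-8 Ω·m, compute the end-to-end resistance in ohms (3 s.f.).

5.47 Ω

Seg 1: A = π(d/2)² = π(1.0550e-03 m)² = 3.497e-06 m²
R_1 = (4.72×10^-7)(16.8)/(3.497e-06) = 2.268 Ω
Seg 2: A = 0.366 mm² = 3.660e-07 m²
R_2 = (1.10×10^-7)(10.6)/(3.660e-07) = 3.186 Ω
Seg 3: A = 6.35 mm² = 6.350e-06 m²
R_3 = (9.50×10^-8)(0.938)/(6.350e-06) = 0.01403 Ω
R_total = R_1 + R_2 + R_3 = 5.47 Ω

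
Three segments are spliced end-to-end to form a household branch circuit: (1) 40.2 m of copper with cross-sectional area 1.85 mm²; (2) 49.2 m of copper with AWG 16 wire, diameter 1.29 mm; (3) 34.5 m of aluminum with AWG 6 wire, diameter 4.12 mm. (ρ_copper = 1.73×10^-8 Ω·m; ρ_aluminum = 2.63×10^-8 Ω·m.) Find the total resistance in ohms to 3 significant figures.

1.10 Ω

Seg 1: A = 1.85 mm² = 1.850e-06 m²
R_1 = (1.73×10^-8)(40.2)/(1.850e-06) = 0.3759 Ω
Seg 2: A = π(1.29/2 mm)² = π(6.4500e-04 m)² = 1.307e-06 m²
R_2 = (1.73×10^-8)(49.2)/(1.307e-06) = 0.6512 Ω
Seg 3: A = π(4.12/2 mm)² = π(2.0600e-03 m)² = 1.333e-05 m²
R_3 = (2.63×10^-8)(34.5)/(1.333e-05) = 0.06806 Ω
R_total = R_1 + R_2 + R_3 = 1.10 Ω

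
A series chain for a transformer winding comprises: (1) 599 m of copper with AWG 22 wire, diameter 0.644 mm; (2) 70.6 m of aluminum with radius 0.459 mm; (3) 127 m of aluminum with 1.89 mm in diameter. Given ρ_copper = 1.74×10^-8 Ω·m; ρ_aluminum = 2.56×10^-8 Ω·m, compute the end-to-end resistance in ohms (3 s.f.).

35.9 Ω

Seg 1: A = π(0.644/2 mm)² = π(3.2200e-04 m)² = 3.257e-07 m²
R_1 = (1.74×10^-8)(599)/(3.257e-07) = 32 Ω
Seg 2: A = πr² = π(4.5900e-04 m)² = 6.619e-07 m²
R_2 = (2.56×10^-8)(70.6)/(6.619e-07) = 2.731 Ω
Seg 3: A = π(d/2)² = π(9.4500e-04 m)² = 2.806e-06 m²
R_3 = (2.56×10^-8)(127)/(2.806e-06) = 1.159 Ω
R_total = R_1 + R_2 + R_3 = 35.9 Ω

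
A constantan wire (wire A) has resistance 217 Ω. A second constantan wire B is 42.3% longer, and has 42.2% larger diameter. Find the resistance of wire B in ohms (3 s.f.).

153 Ω

R ∝ L/d², so R_B/R_A = (1 + 42.3/100) × (1 + 42.2/100)⁻²
= 1.423 × 0.4945 = 0.7037
R_B = 0.7037 × 217 = 153 Ω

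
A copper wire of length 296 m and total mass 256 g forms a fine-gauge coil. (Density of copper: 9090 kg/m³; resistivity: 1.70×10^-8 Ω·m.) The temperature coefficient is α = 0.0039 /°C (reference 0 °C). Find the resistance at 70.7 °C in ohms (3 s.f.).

67.5 Ω

A = m/(density·L) = 0.256/(9090×296) = 9.5145e-08 m²
R = ρL/A = (1.70×10^-8)(296)/(9.5145e-08) = 52.89 Ω
R(70.7 °C) = 52.89 × (1 + 0.0039×70.7) = 67.5 Ω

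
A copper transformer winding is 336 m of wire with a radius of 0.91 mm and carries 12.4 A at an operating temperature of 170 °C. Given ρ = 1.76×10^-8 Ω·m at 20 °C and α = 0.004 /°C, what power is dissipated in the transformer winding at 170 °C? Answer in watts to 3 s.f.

A = πr² = π(9.1000e-04 m)² = 2.602e-06 m²
R₍20₎ = ρL/A = (1.76×10^-8)(336)/(2.602e-06) = 2.273 Ω
R₍170₎ = R₍20₎(1 + αΔT) = 2.273 × (1 + 0.004×150) = 3.637 Ω
P = I²R = (12.4)² × 3.637 = 559 W

559 W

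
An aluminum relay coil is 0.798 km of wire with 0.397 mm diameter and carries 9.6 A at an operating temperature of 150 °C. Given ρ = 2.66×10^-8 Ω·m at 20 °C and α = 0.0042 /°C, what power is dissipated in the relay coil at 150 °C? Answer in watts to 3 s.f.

24400 W

A = π(d/2)² = π(1.9850e-04 m)² = 1.238e-07 m²
R₍20₎ = ρL/A = (2.66×10^-8)(798)/(1.238e-07) = 171.5 Ω
R₍150₎ = R₍20₎(1 + αΔT) = 171.5 × (1 + 0.0042×130) = 265.1 Ω
P = I²R = (9.6)² × 265.1 = 24400 W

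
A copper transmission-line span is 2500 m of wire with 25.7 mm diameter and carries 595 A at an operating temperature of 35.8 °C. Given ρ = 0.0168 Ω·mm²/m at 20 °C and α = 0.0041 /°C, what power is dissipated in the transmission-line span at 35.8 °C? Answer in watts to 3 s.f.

30500 W

ρ = 0.0168 Ω·mm²/m = 1.68×10^-8 Ω·m
A = π(d/2)² = π(1.2850e-02 m)² = 5.187e-04 m²
R₍20₎ = ρL/A = (1.68×10^-8)(2500)/(5.187e-04) = 0.08096 Ω
R₍35.8₎ = R₍20₎(1 + αΔT) = 0.08096 × (1 + 0.0041×15.8) = 0.08621 Ω
P = I²R = (595)² × 0.08621 = 30500 W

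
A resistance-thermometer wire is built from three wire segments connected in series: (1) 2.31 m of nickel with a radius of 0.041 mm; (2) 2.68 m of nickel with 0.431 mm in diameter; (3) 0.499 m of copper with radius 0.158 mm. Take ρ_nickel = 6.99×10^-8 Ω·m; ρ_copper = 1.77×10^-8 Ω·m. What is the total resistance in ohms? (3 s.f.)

Seg 1: A = πr² = π(4.1000e-05 m)² = 5.281e-09 m²
R_1 = (6.99×10^-8)(2.31)/(5.281e-09) = 30.58 Ω
Seg 2: A = π(d/2)² = π(2.1550e-04 m)² = 1.459e-07 m²
R_2 = (6.99×10^-8)(2.68)/(1.459e-07) = 1.284 Ω
Seg 3: A = πr² = π(1.5800e-04 m)² = 7.843e-08 m²
R_3 = (1.77×10^-8)(0.499)/(7.843e-08) = 0.1126 Ω
R_total = R_1 + R_2 + R_3 = 32.0 Ω

32.0 Ω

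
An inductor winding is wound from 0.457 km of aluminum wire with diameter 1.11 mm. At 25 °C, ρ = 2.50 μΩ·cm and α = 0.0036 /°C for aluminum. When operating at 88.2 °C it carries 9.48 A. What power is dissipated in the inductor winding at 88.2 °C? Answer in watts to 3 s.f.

ρ = 2.50 μΩ·cm = 2.50×10^-8 Ω·m
A = π(d/2)² = π(5.5500e-04 m)² = 9.677e-07 m²
R₍25₎ = ρL/A = (2.50×10^-8)(457)/(9.677e-07) = 11.81 Ω
R₍88.2₎ = R₍25₎(1 + αΔT) = 11.81 × (1 + 0.0036×63.2) = 14.49 Ω
P = I²R = (9.48)² × 14.49 = 1300 W

1300 W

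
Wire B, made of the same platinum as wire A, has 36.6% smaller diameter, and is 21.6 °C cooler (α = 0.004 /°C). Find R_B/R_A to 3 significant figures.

R ∝ ρL/d² with ρ ∝ (1+αΔT), so R_B/R_A = (1 − 36.6/100)⁻² × (1 − 0.004×21.6)
= 2.488 × 0.9136 = 2.27

2.27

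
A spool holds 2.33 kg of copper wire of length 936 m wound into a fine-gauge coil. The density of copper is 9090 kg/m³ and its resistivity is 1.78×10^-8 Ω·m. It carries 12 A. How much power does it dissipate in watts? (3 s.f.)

8760 W

A = m/(density·L) = 2.33/(9090×936) = 2.7385e-07 m²
R = ρL/A = (1.78×10^-8)(936)/(2.7385e-07) = 60.84 Ω
P = I²R = (12)² × 60.84 = 8760 W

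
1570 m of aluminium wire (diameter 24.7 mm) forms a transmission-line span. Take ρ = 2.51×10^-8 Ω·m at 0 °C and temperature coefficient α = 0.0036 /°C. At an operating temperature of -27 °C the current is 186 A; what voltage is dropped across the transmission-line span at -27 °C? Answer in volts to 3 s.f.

13.8 V

A = π(d/2)² = π(1.2350e-02 m)² = 4.792e-04 m²
R₍0₎ = ρL/A = (2.51×10^-8)(1570)/(4.792e-04) = 0.08224 Ω
R₍-27₎ = R₍0₎(1 + αΔT) = 0.08224 × (1 + 0.0036×-27) = 0.07425 Ω
V = IR = 186 × 0.07425 = 13.8 V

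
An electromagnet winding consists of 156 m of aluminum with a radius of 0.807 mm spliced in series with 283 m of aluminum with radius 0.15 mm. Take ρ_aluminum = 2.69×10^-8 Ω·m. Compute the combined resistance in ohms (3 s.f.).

Segment 1: A = πr² = π(8.0700e-04 m)² = 2.046e-06 m²
R₁ = ρL/A = (2.69×10^-8)(156)/(2.046e-06) = 2.051 Ω
Segment 2: A = πr² = π(1.5000e-04 m)² = 7.069e-08 m²
R₂ = (2.69×10^-8)(283)/(7.069e-08) = 107.7 Ω
R = R₁ + R₂ = 110 Ω

110 Ω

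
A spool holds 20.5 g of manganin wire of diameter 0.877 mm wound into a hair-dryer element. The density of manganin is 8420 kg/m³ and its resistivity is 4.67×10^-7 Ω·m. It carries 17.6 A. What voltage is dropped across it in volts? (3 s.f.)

54.8 V

A = π(d/2)² = π(4.3850e-04 m)² = 6.0407e-07 m²
L = m/(density·A) = 0.0205/(8420×6.0407e-07) = 4.03 m
R = ρL/A = (4.67×10^-7)(4.03)/(6.0407e-07) = 3.116 Ω
V = IR = 17.6 × 3.116 = 54.8 V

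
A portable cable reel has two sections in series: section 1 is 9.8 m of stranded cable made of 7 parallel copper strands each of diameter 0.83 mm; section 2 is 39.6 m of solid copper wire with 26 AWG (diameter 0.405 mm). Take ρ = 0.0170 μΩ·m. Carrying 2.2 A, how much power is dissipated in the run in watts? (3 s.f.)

25.5 W

ρ = 0.0170 μΩ·m = 1.70×10^-8 Ω·m
Section 1: A_strand = π(4.1500e-04)² = 5.411e-07 m²; R₁ = ρL/(N·A_s) = (1.70×10^-8)(9.8)/(7×5.411e-07) = 0.04399 Ω
Section 2: A = π(0.405/2 mm)² = π(2.0250e-04 m)² = 1.288e-07 m²
R₂ = (1.70×10^-8)(39.6)/(1.288e-07) = 5.226 Ω
R = R₁ + R₂ = 5.27 Ω
P = I²R = (2.2)² × 5.27 = 25.5 W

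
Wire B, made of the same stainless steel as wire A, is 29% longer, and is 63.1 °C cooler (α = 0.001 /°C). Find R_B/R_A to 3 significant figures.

1.21

R ∝ ρL/d² with ρ ∝ (1+αΔT), so R_B/R_A = (1 + 29/100) × (1 − 0.001×63.1)
= 1.29 × 0.9369 = 1.21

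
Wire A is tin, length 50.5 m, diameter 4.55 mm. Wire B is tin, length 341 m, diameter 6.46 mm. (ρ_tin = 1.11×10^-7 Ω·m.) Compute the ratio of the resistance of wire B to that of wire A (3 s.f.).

R ∝ ρL/d², so R_B/R_A = (L_B/L_A) × (d_A/d_B)²
= (341/50.5) × (4.55/6.46)² = 3.35

3.35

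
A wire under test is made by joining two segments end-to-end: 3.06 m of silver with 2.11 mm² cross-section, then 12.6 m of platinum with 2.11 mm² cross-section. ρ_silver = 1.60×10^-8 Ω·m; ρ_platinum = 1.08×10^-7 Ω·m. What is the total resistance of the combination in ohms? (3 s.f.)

0.668 Ω

Segment 1: A = 2.11 mm² = 2.110e-06 m²
R₁ = ρL/A = (1.60×10^-8)(3.06)/(2.110e-06) = 0.0232 Ω
R₂ = (1.08×10^-7)(12.6)/(2.110e-06) = 0.6449 Ω
R = R₁ + R₂ = 0.668 Ω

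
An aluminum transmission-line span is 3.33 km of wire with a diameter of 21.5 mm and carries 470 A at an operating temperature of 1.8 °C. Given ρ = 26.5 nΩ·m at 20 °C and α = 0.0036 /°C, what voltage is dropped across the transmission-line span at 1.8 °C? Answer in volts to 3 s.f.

107 V

ρ = 26.5 nΩ·m = 2.65×10^-8 Ω·m
A = π(d/2)² = π(1.0750e-02 m)² = 3.631e-04 m²
R₍20₎ = ρL/A = (2.65×10^-8)(3330)/(3.631e-04) = 0.2431 Ω
R₍1.8₎ = R₍20₎(1 + αΔT) = 0.2431 × (1 + 0.0036×-18.2) = 0.2271 Ω
V = IR = 470 × 0.2271 = 107 V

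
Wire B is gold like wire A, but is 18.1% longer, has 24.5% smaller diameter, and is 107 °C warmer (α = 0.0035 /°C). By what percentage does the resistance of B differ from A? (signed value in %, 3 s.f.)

R ∝ ρL/d² with ρ ∝ (1+αΔT), so R_B/R_A = (1 + 18.1/100) × (1 − 24.5/100)⁻² × (1 + 0.0035×107)
= 1.181 × 1.754 × 1.375 = 2.848
(R_B − R_A)/R_A = 2.848 − 1 = 185%

185%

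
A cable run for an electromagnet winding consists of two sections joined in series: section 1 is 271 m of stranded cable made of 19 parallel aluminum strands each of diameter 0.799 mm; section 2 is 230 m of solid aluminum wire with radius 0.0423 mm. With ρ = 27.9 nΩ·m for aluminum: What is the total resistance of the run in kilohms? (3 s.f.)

1.14 kΩ

ρ = 27.9 nΩ·m = 2.79×10^-8 Ω·m
Section 1: A_strand = π(3.9950e-04)² = 5.014e-07 m²; R₁ = ρL/(N·A_s) = (2.79×10^-8)(271)/(19×5.014e-07) = 0.7937 Ω
Section 2: A = πr² = π(4.2300e-05 m)² = 5.621e-09 m²
R₂ = (2.79×10^-8)(230)/(5.621e-09) = 1142 Ω
R = R₁ + R₂ = 1.14 kΩ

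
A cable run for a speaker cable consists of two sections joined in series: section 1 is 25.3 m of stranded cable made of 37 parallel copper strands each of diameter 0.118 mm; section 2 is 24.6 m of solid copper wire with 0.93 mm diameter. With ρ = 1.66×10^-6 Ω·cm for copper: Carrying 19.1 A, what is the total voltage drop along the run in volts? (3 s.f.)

ρ = 1.66×10^-6 Ω·cm = 1.66×10^-8 Ω·m
Section 1: A_strand = π(5.9000e-05)² = 1.094e-08 m²; R₁ = ρL/(N·A_s) = (1.66×10^-8)(25.3)/(37×1.094e-08) = 1.038 Ω
Section 2: A = π(d/2)² = π(4.6500e-04 m)² = 6.793e-07 m²
R₂ = (1.66×10^-8)(24.6)/(6.793e-07) = 0.6012 Ω
R = R₁ + R₂ = 1.639 Ω
V = IR = 19.1 × 1.639 = 31.3 V

31.3 V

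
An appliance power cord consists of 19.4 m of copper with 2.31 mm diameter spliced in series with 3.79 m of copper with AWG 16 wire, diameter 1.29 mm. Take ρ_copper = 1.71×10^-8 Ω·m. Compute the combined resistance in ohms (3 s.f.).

Segment 1: A = π(d/2)² = π(1.1550e-03 m)² = 4.191e-06 m²
R₁ = ρL/A = (1.71×10^-8)(19.4)/(4.191e-06) = 0.07916 Ω
Segment 2: A = π(1.29/2 mm)² = π(6.4500e-04 m)² = 1.307e-06 m²
R₂ = (1.71×10^-8)(3.79)/(1.307e-06) = 0.04959 Ω
R = R₁ + R₂ = 0.129 Ω

0.129 Ω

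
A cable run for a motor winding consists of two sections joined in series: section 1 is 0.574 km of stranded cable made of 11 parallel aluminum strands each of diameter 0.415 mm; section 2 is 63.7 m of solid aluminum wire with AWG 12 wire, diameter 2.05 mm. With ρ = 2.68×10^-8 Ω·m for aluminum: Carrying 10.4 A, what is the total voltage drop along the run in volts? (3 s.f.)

Section 1: A_strand = π(2.0750e-04)² = 1.353e-07 m²; R₁ = ρL/(N·A_s) = (2.68×10^-8)(574)/(11×1.353e-07) = 10.34 Ω
Section 2: A = π(2.05/2 mm)² = π(1.0250e-03 m)² = 3.301e-06 m²
R₂ = (2.68×10^-8)(63.7)/(3.301e-06) = 0.5172 Ω
R = R₁ + R₂ = 10.86 Ω
V = IR = 10.4 × 10.86 = 113 V

113 V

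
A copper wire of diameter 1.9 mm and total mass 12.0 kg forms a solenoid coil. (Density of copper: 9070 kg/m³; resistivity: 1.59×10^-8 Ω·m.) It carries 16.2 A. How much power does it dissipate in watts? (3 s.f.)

687 W

A = π(d/2)² = π(9.5000e-04 m)² = 2.8353e-06 m²
L = m/(density·A) = 12/(9070×2.8353e-06) = 466.6 m
R = ρL/A = (1.59×10^-8)(466.6)/(2.8353e-06) = 2.617 Ω
P = I²R = (16.2)² × 2.617 = 687 W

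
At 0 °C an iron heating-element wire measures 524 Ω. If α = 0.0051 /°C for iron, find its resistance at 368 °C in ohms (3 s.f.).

ΔT = 368 − 0 = 368 °C
R = R₀(1 + αΔT) = 524 × (1 + 0.0051×368) = 524 × 2.877 = 1510 Ω

1510 Ω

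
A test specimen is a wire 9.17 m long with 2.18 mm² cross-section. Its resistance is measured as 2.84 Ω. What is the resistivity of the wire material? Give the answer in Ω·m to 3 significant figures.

A = 2.18 mm² = 2.180e-06 m²
ρ = RA/L = (2.84)(2.180e-06)/(9.17) = 6.75×10^-7 Ω·m

6.75×10^-7 Ω·m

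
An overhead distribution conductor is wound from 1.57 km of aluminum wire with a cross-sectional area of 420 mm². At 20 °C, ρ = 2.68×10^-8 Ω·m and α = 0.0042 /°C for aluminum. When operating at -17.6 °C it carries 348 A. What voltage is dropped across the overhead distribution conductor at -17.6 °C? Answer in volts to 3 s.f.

29.4 V

A = 420 mm² = 4.200e-04 m²
R₍20₎ = ρL/A = (2.68×10^-8)(1570)/(4.200e-04) = 0.1002 Ω
R₍-17.6₎ = R₍20₎(1 + αΔT) = 0.1002 × (1 + 0.0042×-37.6) = 0.08436 Ω
V = IR = 348 × 0.08436 = 29.4 V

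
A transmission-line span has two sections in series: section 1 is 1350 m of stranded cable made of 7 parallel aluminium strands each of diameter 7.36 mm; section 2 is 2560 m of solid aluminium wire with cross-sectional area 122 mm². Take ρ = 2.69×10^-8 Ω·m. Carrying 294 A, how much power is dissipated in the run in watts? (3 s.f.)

Section 1: A_strand = π(3.6800e-03)² = 4.254e-05 m²; R₁ = ρL/(N·A_s) = (2.69×10^-8)(1350)/(7×4.254e-05) = 0.1219 Ω
Section 2: A = 122 mm² = 1.220e-04 m²
R₂ = (2.69×10^-8)(2560)/(1.220e-04) = 0.5645 Ω
R = R₁ + R₂ = 0.6864 Ω
P = I²R = (294)² × 0.6864 = 59300 W

59300 W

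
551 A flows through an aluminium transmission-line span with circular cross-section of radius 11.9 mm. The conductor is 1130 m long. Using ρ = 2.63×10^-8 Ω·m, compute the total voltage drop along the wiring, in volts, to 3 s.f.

36.8 V

A = πr² = π(1.1900e-02 m)² = 4.449e-04 m²
R = ρL/A = (2.63×10^-8)(1130)/(4.449e-04) = 0.0668 Ω
V = IR = 551 × 0.0668 = 36.8 V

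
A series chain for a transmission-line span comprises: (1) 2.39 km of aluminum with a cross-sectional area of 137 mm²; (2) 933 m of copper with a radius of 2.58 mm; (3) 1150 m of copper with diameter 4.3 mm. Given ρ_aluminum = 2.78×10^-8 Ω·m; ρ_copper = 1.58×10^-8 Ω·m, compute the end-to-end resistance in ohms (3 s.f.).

Seg 1: A = 137 mm² = 1.370e-04 m²
R_1 = (2.78×10^-8)(2390)/(1.370e-04) = 0.485 Ω
Seg 2: A = πr² = π(2.5800e-03 m)² = 2.091e-05 m²
R_2 = (1.58×10^-8)(933)/(2.091e-05) = 0.7049 Ω
Seg 3: A = π(d/2)² = π(2.1500e-03 m)² = 1.452e-05 m²
R_3 = (1.58×10^-8)(1150)/(1.452e-05) = 1.251 Ω
R_total = R_1 + R_2 + R_3 = 2.44 Ω

2.44 Ω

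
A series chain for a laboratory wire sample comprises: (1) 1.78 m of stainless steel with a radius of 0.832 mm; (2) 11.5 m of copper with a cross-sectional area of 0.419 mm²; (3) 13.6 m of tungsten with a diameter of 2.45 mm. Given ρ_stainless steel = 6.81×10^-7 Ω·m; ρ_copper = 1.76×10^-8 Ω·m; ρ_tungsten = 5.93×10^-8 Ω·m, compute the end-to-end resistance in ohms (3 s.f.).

Seg 1: A = πr² = π(8.3200e-04 m)² = 2.175e-06 m²
R_1 = (6.81×10^-7)(1.78)/(2.175e-06) = 0.5574 Ω
Seg 2: A = 0.419 mm² = 4.190e-07 m²
R_2 = (1.76×10^-8)(11.5)/(4.190e-07) = 0.4831 Ω
Seg 3: A = π(d/2)² = π(1.2250e-03 m)² = 4.714e-06 m²
R_3 = (5.93×10^-8)(13.6)/(4.714e-06) = 0.1711 Ω
R_total = R_1 + R_2 + R_3 = 1.21 Ω

1.21 Ω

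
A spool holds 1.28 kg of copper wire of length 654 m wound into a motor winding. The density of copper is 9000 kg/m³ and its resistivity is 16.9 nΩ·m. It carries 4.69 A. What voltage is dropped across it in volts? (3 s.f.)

238 V

ρ = 16.9 nΩ·m = 1.69×10^-8 Ω·m
A = m/(density·L) = 1.28/(9000×654) = 2.1747e-07 m²
R = ρL/A = (1.69×10^-8)(654)/(2.1747e-07) = 50.82 Ω
V = IR = 4.69 × 50.82 = 238 V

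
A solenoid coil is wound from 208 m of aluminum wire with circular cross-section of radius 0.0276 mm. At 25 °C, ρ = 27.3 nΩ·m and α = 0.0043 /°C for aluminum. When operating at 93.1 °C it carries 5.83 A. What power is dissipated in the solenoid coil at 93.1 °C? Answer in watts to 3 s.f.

ρ = 27.3 nΩ·m = 2.73×10^-8 Ω·m
A = πr² = π(2.7600e-05 m)² = 2.393e-09 m²
R₍25₎ = ρL/A = (2.73×10^-8)(208)/(2.393e-09) = 2373 Ω
R₍93.1₎ = R₍25₎(1 + αΔT) = 2373 × (1 + 0.0043×68.1) = 3068 Ω
P = I²R = (5.83)² × 3068 = 1.04×10^5 W

1.04×10^5 W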